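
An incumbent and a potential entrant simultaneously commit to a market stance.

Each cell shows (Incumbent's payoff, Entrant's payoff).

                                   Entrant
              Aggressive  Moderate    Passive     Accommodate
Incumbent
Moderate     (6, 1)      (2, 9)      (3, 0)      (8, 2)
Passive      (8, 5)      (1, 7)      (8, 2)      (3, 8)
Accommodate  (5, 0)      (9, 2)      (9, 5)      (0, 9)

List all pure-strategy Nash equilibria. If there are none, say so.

There is no pure-strategy Nash equilibrium.

Check each profile: it is a Nash equilibrium iff no player can strictly gain by switching unilaterally.
(Moderate, Aggressive): Incumbent can switch to Passive (6 → 8). Not NE.
(Moderate, Moderate): Incumbent can switch to Accommodate (2 → 9). Not NE.
(Moderate, Passive): Incumbent can switch to Passive (3 → 8). Not NE.
(Moderate, Accommodate): Entrant can switch to Moderate (2 → 9). Not NE.
(Passive, Aggressive): Entrant can switch to Moderate (5 → 7). Not NE.
(Passive, Moderate): Incumbent can switch to Moderate (1 → 2). Not NE.
(Passive, Passive): Incumbent can switch to Accommodate (8 → 9). Not NE.
(Passive, Accommodate): Incumbent can switch to Moderate (3 → 8). Not NE.
(Accommodate, Aggressive): Incumbent can switch to Moderate (5 → 6). Not NE.
(Accommodate, Moderate): Entrant can switch to Passive (2 → 5). Not NE.
(Accommodate, Passive): Entrant can switch to Accommodate (5 → 9). Not NE.
(Accommodate, Accommodate): Incumbent can switch to Moderate (0 → 8). Not NE.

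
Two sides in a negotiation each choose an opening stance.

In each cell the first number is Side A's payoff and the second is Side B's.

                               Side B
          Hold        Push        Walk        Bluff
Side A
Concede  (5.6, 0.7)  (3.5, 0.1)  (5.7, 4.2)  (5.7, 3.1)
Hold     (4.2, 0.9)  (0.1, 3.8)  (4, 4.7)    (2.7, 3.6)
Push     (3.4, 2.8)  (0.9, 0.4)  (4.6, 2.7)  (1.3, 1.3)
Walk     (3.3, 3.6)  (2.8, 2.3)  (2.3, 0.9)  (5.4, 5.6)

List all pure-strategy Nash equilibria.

(Concede, Hold): Side B can switch to Walk (0.7 → 4.2). Not NE.
(Concede, Push): Side B can switch to Hold (0.1 → 0.7). Not NE.
(Concede, Walk): Side A gets 5.7, best alternative 4.6; Side B gets 4.2, best alternative 3.1. No profitable deviation — NE.
(Concede, Bluff): Side B can switch to Walk (3.1 → 4.2). Not NE.
(Hold, Hold): Side A can switch to Concede (4.2 → 5.6). Not NE.
(Hold, Push): Side A can switch to Concede (0.1 → 3.5). Not NE.
(Hold, Walk): Side A can switch to Concede (4 → 5.7). Not NE.
(Hold, Bluff): Side A can switch to Concede (2.7 → 5.7). Not NE.
(Push, Hold): Side A can switch to Concede (3.4 → 5.6). Not NE.
(The remaining 7 profiles each have a profitable deviation by the same check.)

(Concede, Walk)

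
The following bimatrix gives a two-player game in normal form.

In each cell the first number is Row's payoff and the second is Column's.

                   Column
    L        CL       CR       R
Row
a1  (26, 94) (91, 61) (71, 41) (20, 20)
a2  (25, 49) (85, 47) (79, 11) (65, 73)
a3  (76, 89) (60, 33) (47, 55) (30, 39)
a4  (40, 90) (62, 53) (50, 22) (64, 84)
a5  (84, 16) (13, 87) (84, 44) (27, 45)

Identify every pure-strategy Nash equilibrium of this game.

(a1, L): Row can switch to a3 (26 → 76). Not NE.
(a1, CL): Column can switch to L (61 → 94). Not NE.
(a1, CR): Row can switch to a2 (71 → 79). Not NE.
(a1, R): Row can switch to a2 (20 → 65). Not NE.
(a2, L): Row can switch to a1 (25 → 26). Not NE.
(a2, CL): Row can switch to a1 (85 → 91). Not NE.
(a2, R): Row gets 65, best alternative 64; Column gets 73, best alternative 49. No profitable deviation — NE.
(The remaining 13 profiles each have a profitable deviation by the same check.)

Pure NE: (a2, R)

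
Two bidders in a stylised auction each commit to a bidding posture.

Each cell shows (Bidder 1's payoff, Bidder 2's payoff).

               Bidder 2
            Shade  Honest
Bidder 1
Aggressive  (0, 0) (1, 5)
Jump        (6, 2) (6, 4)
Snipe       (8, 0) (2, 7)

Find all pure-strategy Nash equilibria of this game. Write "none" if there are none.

Check each profile: it is a Nash equilibrium iff no player can strictly gain by switching unilaterally.
(Aggressive, Shade): Bidder 1 can switch to Jump (0 → 6). Not NE.
(Aggressive, Honest): Bidder 1 can switch to Jump (1 → 6). Not NE.
(Jump, Shade): Bidder 1 can switch to Snipe (6 → 8). Not NE.
(Jump, Honest): Bidder 1 gets 6, best alternative 2; Bidder 2 gets 4, best alternative 2. No profitable deviation — NE.
(Snipe, Shade): Bidder 2 can switch to Honest (0 → 7). Not NE.
(Snipe, Honest): Bidder 1 can switch to Jump (2 → 6). Not NE.

(Jump, Honest)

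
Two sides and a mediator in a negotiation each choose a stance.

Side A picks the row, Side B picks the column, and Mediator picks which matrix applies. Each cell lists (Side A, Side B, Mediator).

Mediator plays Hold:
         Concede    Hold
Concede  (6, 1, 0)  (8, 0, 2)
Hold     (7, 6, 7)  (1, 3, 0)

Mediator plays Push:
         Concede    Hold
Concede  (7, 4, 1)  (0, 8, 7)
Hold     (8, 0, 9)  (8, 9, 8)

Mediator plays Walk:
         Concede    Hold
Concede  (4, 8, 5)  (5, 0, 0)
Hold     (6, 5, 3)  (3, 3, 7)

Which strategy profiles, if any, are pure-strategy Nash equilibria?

Pure NE: (Hold, Hold, Push)

(Concede, Concede, Hold): Side A can switch to Hold (6 → 7). Not NE.
(Concede, Concede, Push): Side A can switch to Hold (7 → 8). Not NE.
(Concede, Concede, Walk): Side A can switch to Hold (4 → 6). Not NE.
(Concede, Hold, Hold): Side B can switch to Concede (0 → 1). Not NE.
(Concede, Hold, Push): Side A can switch to Hold (0 → 8). Not NE.
(Concede, Hold, Walk): Side B can switch to Concede (0 → 8). Not NE.
(Hold, Concede, Hold): Mediator can switch to Push (7 → 9). Not NE.
(Hold, Concede, Push): Side B can switch to Hold (0 → 9). Not NE.
(Hold, Hold, Push): Side A gets 8, best alternative 0; Side B gets 9, best alternative 0; Mediator gets 8, best alternative 7. No profitable deviation — NE.
(The remaining 3 profiles each have a profitable deviation by the same check.)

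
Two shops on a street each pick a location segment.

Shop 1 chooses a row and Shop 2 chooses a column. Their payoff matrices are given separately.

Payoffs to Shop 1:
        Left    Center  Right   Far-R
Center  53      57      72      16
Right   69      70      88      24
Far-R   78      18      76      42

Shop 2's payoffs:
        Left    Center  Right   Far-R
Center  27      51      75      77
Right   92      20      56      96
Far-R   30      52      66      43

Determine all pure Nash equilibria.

Shop 1 against Left: payoffs 53, 69, 78 → best response Far-R.
Shop 1 against Center: payoffs 57, 70, 18 → best response Right.
Shop 1 against Right: payoffs 72, 88, 76 → best response Right.
Shop 1 against Far-R: payoffs 16, 24, 42 → best response Far-R.
Shop 2 against Center: payoffs 27, 51, 75, 77 → best response Far-R.
Shop 2 against Right: payoffs 92, 20, 56, 96 → best response Far-R.
Shop 2 against Far-R: payoffs 30, 52, 66, 43 → best response Right.
No profile is a mutual best response for all players.

No pure-strategy Nash equilibrium.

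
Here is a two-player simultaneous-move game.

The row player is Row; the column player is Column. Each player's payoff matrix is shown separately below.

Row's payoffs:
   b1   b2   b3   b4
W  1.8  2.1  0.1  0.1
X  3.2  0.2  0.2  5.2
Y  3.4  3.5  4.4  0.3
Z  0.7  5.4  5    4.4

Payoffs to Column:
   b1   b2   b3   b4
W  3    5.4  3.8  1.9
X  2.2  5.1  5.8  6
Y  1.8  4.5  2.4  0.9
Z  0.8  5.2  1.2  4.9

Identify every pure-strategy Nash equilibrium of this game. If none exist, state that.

The pure Nash equilibria are (X, b4) and (Z, b2).

(W, b1): Row can switch to X (1.8 → 3.2). Not NE.
(W, b2): Row can switch to Y (2.1 → 3.5). Not NE.
(W, b3): Row can switch to X (0.1 → 0.2). Not NE.
(W, b4): Row can switch to X (0.1 → 5.2). Not NE.
(X, b1): Row can switch to Y (3.2 → 3.4). Not NE.
(X, b2): Row can switch to W (0.2 → 2.1). Not NE.
(X, b3): Row can switch to Y (0.2 → 4.4). Not NE.
(X, b4): Row gets 5.2, best alternative 4.4; Column gets 6, best alternative 5.8. No profitable deviation — NE.
(Y, b1): Column can switch to b2 (1.8 → 4.5). Not NE.
(Z, b2): Row gets 5.4, best alternative 3.5; Column gets 5.2, best alternative 4.9. No profitable deviation — NE.
(The remaining 6 profiles each have a profitable deviation by the same check.)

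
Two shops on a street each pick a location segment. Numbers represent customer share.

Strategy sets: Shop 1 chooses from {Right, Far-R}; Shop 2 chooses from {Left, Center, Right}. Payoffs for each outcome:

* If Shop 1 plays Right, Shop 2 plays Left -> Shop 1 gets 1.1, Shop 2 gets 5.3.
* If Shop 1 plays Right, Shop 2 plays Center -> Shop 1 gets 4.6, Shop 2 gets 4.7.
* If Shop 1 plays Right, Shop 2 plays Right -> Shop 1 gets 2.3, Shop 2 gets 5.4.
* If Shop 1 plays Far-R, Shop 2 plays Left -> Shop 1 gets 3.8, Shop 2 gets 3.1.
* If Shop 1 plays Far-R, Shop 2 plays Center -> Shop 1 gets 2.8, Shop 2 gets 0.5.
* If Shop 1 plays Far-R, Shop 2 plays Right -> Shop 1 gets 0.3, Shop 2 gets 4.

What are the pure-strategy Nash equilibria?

The unique pure-strategy Nash equilibrium is (Right, Right).

(Right, Left): Shop 1 can switch to Far-R (1.1 → 3.8). Not NE.
(Right, Center): Shop 2 can switch to Left (4.7 → 5.3). Not NE.
(Right, Right): Shop 1 gets 2.3, best alternative 0.3; Shop 2 gets 5.4, best alternative 5.3. No profitable deviation — NE.
(Far-R, Left): Shop 2 can switch to Right (3.1 → 4). Not NE.
(Far-R, Center): Shop 1 can switch to Right (2.8 → 4.6). Not NE.
(Far-R, Right): Shop 1 can switch to Right (0.3 → 2.3). Not NE.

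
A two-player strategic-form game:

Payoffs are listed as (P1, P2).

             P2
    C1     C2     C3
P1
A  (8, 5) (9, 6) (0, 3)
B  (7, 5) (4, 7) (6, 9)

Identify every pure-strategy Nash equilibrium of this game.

Mark each player's best response to every combination of opponents' strategies; a profile where every player is best-responding is a pure Nash equilibrium.
P1 against C1: payoffs 8, 7 → best response A.
P1 against C2: payoffs 9, 4 → best response A.
P1 against C3: payoffs 0, 6 → best response B.
P2 against A: payoffs 5, 6, 3 → best response C2.
P2 against B: payoffs 5, 7, 9 → best response C3.
Mutual best responses: (A, C2); (B, C3).

(A, C2); (B, C3)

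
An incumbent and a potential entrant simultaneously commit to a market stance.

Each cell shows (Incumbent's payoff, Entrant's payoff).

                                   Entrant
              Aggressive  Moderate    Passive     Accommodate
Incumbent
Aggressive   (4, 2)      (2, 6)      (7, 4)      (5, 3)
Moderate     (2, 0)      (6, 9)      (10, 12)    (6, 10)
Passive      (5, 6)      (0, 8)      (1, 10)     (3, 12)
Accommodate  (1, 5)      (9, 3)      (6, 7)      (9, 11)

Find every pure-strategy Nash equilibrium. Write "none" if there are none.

For each player, find the best response to each opponent profile; mutual best responses are the pure NE.
Incumbent against Aggressive: payoffs 4, 2, 5, 1 → best response Passive.
Incumbent against Moderate: payoffs 2, 6, 0, 9 → best response Accommodate.
Incumbent against Passive: payoffs 7, 10, 1, 6 → best response Moderate.
Incumbent against Accommodate: payoffs 5, 6, 3, 9 → best response Accommodate.
Entrant against Aggressive: payoffs 2, 6, 4, 3 → best response Moderate.
Entrant against Moderate: payoffs 0, 9, 12, 10 → best response Passive.
Entrant against Passive: payoffs 6, 8, 10, 12 → best response Accommodate.
Entrant against Accommodate: payoffs 5, 3, 7, 11 → best response Accommodate.
Mutual best responses: (Moderate, Passive); (Accommodate, Accommodate).

(Moderate, Passive), (Accommodate, Accommodate)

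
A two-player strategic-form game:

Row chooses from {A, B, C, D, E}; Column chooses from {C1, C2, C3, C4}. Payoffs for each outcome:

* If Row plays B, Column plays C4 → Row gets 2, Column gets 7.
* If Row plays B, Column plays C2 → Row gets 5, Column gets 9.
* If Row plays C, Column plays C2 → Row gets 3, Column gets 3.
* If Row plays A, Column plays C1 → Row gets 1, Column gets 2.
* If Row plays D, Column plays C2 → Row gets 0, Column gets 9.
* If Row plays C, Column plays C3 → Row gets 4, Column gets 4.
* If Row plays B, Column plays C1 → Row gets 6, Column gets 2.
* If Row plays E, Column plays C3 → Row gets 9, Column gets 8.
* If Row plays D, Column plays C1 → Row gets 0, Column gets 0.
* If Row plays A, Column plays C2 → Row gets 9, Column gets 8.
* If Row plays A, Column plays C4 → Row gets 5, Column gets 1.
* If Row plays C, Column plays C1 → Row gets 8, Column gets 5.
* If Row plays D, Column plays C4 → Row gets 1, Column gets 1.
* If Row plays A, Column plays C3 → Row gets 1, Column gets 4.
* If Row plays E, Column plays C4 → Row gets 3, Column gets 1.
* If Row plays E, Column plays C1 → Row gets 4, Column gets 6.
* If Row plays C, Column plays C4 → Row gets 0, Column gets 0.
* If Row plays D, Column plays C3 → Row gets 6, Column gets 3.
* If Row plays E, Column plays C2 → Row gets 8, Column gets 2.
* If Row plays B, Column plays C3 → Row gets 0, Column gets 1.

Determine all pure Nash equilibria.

(A, C1): Row can switch to B (1 → 6). Not NE.
(A, C2): Row gets 9, best alternative 8; Column gets 8, best alternative 4. No profitable deviation — NE.
(A, C3): Row can switch to C (1 → 4). Not NE.
(A, C4): Column can switch to C1 (1 → 2). Not NE.
(B, C1): Row can switch to C (6 → 8). Not NE.
(B, C2): Row can switch to A (5 → 9). Not NE.
(B, C3): Row can switch to A (0 → 1). Not NE.
(B, C4): Row can switch to A (2 → 5). Not NE.
(C, C1): Row gets 8, best alternative 6; Column gets 5, best alternative 4. No profitable deviation — NE.
(C, C2): Row can switch to A (3 → 9). Not NE.
(C, C3): Row can switch to D (4 → 6). Not NE.
(C, C4): Row can switch to A (0 → 5). Not NE.
(E, C3): Row gets 9, best alternative 6; Column gets 8, best alternative 6. No profitable deviation — NE.
(The remaining 7 profiles each have a profitable deviation by the same check.)

Pure-strategy Nash equilibria: (A, C2); (C, C1); (E, C3)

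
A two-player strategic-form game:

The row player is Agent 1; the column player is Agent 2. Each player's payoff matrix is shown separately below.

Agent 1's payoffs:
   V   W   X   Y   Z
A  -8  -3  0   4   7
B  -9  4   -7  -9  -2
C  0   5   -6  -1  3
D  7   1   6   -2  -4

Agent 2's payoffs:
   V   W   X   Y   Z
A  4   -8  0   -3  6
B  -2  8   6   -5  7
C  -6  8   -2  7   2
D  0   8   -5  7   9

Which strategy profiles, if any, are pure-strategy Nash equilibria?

(A, Z) and (C, W)

Agent 1 against V: payoffs -8, -9, 0, 7 → best response D.
Agent 1 against W: payoffs -3, 4, 5, 1 → best response C.
Agent 1 against X: payoffs 0, -7, -6, 6 → best response D.
Agent 1 against Y: payoffs 4, -9, -1, -2 → best response A.
Agent 1 against Z: payoffs 7, -2, 3, -4 → best response A.
Agent 2 against A: payoffs 4, -8, 0, -3, 6 → best response Z.
Agent 2 against B: payoffs -2, 8, 6, -5, 7 → best response W.
Agent 2 against C: payoffs -6, 8, -2, 7, 2 → best response W.
Agent 2 against D: payoffs 0, 8, -5, 7, 9 → best response Z.
Mutual best responses: (A, Z); (C, W).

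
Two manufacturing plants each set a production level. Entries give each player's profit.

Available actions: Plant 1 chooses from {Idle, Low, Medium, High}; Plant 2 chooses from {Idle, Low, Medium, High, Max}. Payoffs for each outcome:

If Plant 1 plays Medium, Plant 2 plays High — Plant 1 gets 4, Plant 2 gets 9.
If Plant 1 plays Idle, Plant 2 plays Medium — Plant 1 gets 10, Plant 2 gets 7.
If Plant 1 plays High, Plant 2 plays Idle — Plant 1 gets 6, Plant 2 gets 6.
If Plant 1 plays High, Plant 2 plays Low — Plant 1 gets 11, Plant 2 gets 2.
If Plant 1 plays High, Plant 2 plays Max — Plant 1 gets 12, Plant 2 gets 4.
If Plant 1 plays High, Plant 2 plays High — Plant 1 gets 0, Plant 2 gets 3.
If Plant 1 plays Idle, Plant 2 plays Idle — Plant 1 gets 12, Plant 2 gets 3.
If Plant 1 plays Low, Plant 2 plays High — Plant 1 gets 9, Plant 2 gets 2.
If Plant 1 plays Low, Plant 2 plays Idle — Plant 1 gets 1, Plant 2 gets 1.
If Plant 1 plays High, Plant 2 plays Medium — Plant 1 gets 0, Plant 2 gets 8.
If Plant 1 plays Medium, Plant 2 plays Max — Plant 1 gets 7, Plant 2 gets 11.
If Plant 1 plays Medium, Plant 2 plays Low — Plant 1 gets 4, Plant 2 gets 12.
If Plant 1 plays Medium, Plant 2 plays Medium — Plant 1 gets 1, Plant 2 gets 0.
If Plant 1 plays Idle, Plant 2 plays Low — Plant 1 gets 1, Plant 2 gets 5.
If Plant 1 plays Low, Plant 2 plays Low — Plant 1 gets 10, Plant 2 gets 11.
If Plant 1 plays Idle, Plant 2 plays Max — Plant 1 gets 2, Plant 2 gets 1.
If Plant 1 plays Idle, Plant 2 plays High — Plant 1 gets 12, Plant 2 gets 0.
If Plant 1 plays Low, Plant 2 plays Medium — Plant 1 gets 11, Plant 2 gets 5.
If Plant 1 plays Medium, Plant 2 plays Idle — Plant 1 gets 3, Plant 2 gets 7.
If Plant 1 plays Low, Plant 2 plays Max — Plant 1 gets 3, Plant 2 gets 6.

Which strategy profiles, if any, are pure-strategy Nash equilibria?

There is no pure-strategy Nash equilibrium.

Mark each player's best response to every combination of opponents' strategies; a profile where every player is best-responding is a pure Nash equilibrium.
Plant 1 against Idle: payoffs 12, 1, 3, 6 → best response Idle.
Plant 1 against Low: payoffs 1, 10, 4, 11 → best response High.
Plant 1 against Medium: payoffs 10, 11, 1, 0 → best response Low.
Plant 1 against High: payoffs 12, 9, 4, 0 → best response Idle.
Plant 1 against Max: payoffs 2, 3, 7, 12 → best response High.
Plant 2 against Idle: payoffs 3, 5, 7, 0, 1 → best response Medium.
Plant 2 against Low: payoffs 1, 11, 5, 2, 6 → best response Low.
Plant 2 against Medium: payoffs 7, 12, 0, 9, 11 → best response Low.
Plant 2 against High: payoffs 6, 2, 8, 3, 4 → best response Medium.
No profile is a mutual best response for all players.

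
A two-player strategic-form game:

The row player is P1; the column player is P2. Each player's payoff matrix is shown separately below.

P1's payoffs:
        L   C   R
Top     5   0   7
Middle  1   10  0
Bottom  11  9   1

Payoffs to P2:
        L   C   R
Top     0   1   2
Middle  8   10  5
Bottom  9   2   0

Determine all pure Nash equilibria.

Mark each player's best response to every combination of opponents' strategies; a profile where every player is best-responding is a pure Nash equilibrium.
P1 against L: payoffs 5, 1, 11 → best response Bottom.
P1 against C: payoffs 0, 10, 9 → best response Middle.
P1 against R: payoffs 7, 0, 1 → best response Top.
P2 against Top: payoffs 0, 1, 2 → best response R.
P2 against Middle: payoffs 8, 10, 5 → best response C.
P2 against Bottom: payoffs 9, 2, 0 → best response L.
Mutual best responses: (Top, R); (Middle, C); (Bottom, L).

Pure-strategy Nash equilibria: (Top, R); (Middle, C); (Bottom, L)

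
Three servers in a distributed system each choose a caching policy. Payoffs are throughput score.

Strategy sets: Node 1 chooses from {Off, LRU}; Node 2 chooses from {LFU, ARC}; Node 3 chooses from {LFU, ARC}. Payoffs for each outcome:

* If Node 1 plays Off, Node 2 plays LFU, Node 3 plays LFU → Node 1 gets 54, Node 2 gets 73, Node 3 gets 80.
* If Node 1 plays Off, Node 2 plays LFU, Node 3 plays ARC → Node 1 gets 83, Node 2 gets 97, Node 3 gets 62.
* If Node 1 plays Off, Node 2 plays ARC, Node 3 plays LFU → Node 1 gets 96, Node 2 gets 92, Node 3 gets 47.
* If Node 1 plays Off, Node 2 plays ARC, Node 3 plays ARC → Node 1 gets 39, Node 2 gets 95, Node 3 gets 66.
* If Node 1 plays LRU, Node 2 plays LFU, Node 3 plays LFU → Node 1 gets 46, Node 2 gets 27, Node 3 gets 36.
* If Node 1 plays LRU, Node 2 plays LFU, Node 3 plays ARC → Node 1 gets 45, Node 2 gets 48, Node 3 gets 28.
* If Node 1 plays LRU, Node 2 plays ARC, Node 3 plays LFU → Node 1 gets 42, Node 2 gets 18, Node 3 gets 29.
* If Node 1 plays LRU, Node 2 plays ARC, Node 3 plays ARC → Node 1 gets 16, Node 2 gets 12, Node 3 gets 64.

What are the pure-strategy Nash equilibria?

This game has no pure Nash equilibrium.

Node 1 against (LFU, LFU): payoffs 54, 46 → best response Off.
Node 1 against (LFU, ARC): payoffs 83, 45 → best response Off.
Node 1 against (ARC, LFU): payoffs 96, 42 → best response Off.
Node 1 against (ARC, ARC): payoffs 39, 16 → best response Off.
Node 2 against (Off, LFU): payoffs 73, 92 → best response ARC.
Node 2 against (Off, ARC): payoffs 97, 95 → best response LFU.
Node 2 against (LRU, LFU): payoffs 27, 18 → best response LFU.
Node 2 against (LRU, ARC): payoffs 48, 12 → best response LFU.
Node 3 against (Off, LFU): payoffs 80, 62 → best response LFU.
Node 3 against (Off, ARC): payoffs 47, 66 → best response ARC.
Node 3 against (LRU, LFU): payoffs 36, 28 → best response LFU.
Node 3 against (LRU, ARC): payoffs 29, 64 → best response ARC.
No profile is a mutual best response for all players.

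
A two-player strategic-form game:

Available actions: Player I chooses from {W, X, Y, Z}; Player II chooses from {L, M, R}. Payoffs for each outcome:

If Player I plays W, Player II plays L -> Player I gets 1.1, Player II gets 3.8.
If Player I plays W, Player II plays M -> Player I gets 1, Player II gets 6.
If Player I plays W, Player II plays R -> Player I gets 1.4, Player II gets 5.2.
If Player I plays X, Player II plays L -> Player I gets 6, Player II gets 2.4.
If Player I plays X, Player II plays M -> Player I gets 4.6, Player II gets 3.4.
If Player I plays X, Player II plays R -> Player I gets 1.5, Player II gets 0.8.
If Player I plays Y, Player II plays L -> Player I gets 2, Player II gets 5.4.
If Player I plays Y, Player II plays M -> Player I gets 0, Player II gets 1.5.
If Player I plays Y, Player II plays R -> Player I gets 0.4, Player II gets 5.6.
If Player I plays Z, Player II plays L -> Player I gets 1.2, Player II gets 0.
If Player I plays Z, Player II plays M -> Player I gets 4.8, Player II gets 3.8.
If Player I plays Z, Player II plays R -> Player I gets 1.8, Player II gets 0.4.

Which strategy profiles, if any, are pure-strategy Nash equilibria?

Player I against L: payoffs 1.1, 6, 2, 1.2 → best response X.
Player I against M: payoffs 1, 4.6, 0, 4.8 → best response Z.
Player I against R: payoffs 1.4, 1.5, 0.4, 1.8 → best response Z.
Player II against W: payoffs 3.8, 6, 5.2 → best response M.
Player II against X: payoffs 2.4, 3.4, 0.8 → best response M.
Player II against Y: payoffs 5.4, 1.5, 5.6 → best response R.
Player II against Z: payoffs 0, 3.8, 0.4 → best response M.
Mutual best responses: (Z, M).

Pure NE: (Z, M)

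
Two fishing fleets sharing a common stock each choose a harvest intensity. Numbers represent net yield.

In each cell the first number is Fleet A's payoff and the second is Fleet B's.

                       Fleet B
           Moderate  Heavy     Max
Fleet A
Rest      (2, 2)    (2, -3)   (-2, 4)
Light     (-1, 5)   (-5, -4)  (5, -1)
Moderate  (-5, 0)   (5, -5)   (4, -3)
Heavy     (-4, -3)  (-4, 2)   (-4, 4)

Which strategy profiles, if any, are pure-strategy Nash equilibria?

none

Check each profile: it is a Nash equilibrium iff no player can strictly gain by switching unilaterally.
(Rest, Moderate): Fleet B can switch to Max (2 → 4). Not NE.
(Rest, Heavy): Fleet A can switch to Moderate (2 → 5). Not NE.
(Rest, Max): Fleet A can switch to Light (-2 → 5). Not NE.
(Light, Moderate): Fleet A can switch to Rest (-1 → 2). Not NE.
(Light, Heavy): Fleet A can switch to Rest (-5 → 2). Not NE.
(Light, Max): Fleet B can switch to Moderate (-1 → 5). Not NE.
(Moderate, Moderate): Fleet A can switch to Rest (-5 → 2). Not NE.
(Moderate, Heavy): Fleet B can switch to Moderate (-5 → 0). Not NE.
(Moderate, Max): Fleet A can switch to Light (4 → 5). Not NE.
(Heavy, Moderate): Fleet A can switch to Rest (-4 → 2). Not NE.
(The remaining 2 profiles each have a profitable deviation by the same check.)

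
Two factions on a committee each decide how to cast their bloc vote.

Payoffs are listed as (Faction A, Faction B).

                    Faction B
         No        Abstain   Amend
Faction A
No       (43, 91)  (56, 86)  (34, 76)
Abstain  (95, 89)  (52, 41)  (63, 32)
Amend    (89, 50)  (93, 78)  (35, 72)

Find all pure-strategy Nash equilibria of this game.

(Abstain, No); (Amend, Abstain)

(No, No): Faction A can switch to Abstain (43 → 95). Not NE.
(No, Abstain): Faction A can switch to Amend (56 → 93). Not NE.
(No, Amend): Faction A can switch to Abstain (34 → 63). Not NE.
(Abstain, No): Faction A gets 95, best alternative 89; Faction B gets 89, best alternative 41. No profitable deviation — NE.
(Abstain, Abstain): Faction A can switch to No (52 → 56). Not NE.
(Abstain, Amend): Faction B can switch to No (32 → 89). Not NE.
(Amend, No): Faction A can switch to Abstain (89 → 95). Not NE.
(Amend, Abstain): Faction A gets 93, best alternative 56; Faction B gets 78, best alternative 72. No profitable deviation — NE.
(Amend, Amend): Faction A can switch to Abstain (35 → 63). Not NE.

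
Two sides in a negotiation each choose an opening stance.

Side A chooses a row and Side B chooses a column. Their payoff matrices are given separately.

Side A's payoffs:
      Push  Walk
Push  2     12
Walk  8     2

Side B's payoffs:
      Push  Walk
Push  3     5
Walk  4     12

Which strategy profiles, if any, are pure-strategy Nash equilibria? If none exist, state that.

(Push, Walk)

Side A against Push: payoffs 2, 8 → best response Walk.
Side A against Walk: payoffs 12, 2 → best response Push.
Side B against Push: payoffs 3, 5 → best response Walk.
Side B against Walk: payoffs 4, 12 → best response Walk.
Mutual best responses: (Push, Walk).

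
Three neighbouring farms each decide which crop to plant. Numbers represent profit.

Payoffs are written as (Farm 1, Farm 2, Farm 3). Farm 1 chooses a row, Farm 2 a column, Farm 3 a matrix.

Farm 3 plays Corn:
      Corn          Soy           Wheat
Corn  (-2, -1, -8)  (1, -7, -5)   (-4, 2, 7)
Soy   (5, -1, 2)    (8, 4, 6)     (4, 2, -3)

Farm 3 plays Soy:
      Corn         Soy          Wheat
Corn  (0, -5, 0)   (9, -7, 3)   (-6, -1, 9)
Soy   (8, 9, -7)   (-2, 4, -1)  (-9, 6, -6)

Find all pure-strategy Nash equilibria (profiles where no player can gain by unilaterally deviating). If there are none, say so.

Pure-strategy Nash equilibria: (Corn, Wheat, Soy); (Soy, Soy, Corn)

Farm 1 against (Corn, Corn): payoffs -2, 5 → best response Soy.
Farm 1 against (Corn, Soy): payoffs 0, 8 → best response Soy.
Farm 1 against (Soy, Corn): payoffs 1, 8 → best response Soy.
Farm 1 against (Soy, Soy): payoffs 9, -2 → best response Corn.
Farm 1 against (Wheat, Corn): payoffs -4, 4 → best response Soy.
Farm 1 against (Wheat, Soy): payoffs -6, -9 → best response Corn.
Farm 2 against (Corn, Corn): payoffs -1, -7, 2 → best response Wheat.
Farm 2 against (Corn, Soy): payoffs -5, -7, -1 → best response Wheat.
Farm 2 against (Soy, Corn): payoffs -1, 4, 2 → best response Soy.
Farm 2 against (Soy, Soy): payoffs 9, 4, 6 → best response Corn.
Farm 3 against (Corn, Corn): payoffs -8, 0 → best response Soy.
Farm 3 against (Corn, Soy): payoffs -5, 3 → best response Soy.
Farm 3 against (Corn, Wheat): payoffs 7, 9 → best response Soy.
Farm 3 against (Soy, Corn): payoffs 2, -7 → best response Corn.
Farm 3 against (Soy, Soy): payoffs 6, -1 → best response Corn.
Farm 3 against (Soy, Wheat): payoffs -3, -6 → best response Corn.
Mutual best responses: (Corn, Wheat, Soy); (Soy, Soy, Corn).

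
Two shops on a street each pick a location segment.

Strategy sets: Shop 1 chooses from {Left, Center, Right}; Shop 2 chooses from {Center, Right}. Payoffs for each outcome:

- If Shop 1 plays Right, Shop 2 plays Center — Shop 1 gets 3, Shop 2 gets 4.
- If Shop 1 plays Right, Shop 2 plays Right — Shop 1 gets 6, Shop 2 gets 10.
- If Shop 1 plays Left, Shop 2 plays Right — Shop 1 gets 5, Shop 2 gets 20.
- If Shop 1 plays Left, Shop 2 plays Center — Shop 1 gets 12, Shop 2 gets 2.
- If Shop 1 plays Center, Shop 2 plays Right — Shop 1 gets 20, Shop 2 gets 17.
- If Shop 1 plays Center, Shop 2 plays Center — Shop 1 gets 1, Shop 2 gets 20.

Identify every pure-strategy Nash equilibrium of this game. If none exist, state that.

This game has no pure Nash equilibrium.

For each player, find the best response to each opponent profile; mutual best responses are the pure NE.
Shop 1 against Center: payoffs 12, 1, 3 → best response Left.
Shop 1 against Right: payoffs 5, 20, 6 → best response Center.
Shop 2 against Left: payoffs 2, 20 → best response Right.
Shop 2 against Center: payoffs 20, 17 → best response Center.
Shop 2 against Right: payoffs 4, 10 → best response Right.
No profile is a mutual best response for all players.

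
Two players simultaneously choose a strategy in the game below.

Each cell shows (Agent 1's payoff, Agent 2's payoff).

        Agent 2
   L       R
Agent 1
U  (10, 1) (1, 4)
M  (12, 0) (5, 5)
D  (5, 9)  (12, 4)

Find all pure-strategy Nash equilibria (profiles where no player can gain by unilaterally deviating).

(U, L): Agent 1 can switch to M (10 → 12). Not NE.
(U, R): Agent 1 can switch to M (1 → 5). Not NE.
(M, L): Agent 2 can switch to R (0 → 5). Not NE.
(M, R): Agent 1 can switch to D (5 → 12). Not NE.
(D, L): Agent 1 can switch to U (5 → 10). Not NE.
(D, R): Agent 2 can switch to L (4 → 9). Not NE.

There is no pure-strategy Nash equilibrium.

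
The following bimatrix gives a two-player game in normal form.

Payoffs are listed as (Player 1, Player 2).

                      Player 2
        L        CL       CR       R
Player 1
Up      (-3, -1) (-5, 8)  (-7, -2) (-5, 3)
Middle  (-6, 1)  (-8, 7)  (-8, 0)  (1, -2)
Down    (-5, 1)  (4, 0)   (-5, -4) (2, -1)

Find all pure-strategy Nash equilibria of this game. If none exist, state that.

For each player, find the best response to each opponent profile; mutual best responses are the pure NE.
Player 1 against L: payoffs -3, -6, -5 → best response Up.
Player 1 against CL: payoffs -5, -8, 4 → best response Down.
Player 1 against CR: payoffs -7, -8, -5 → best response Down.
Player 1 against R: payoffs -5, 1, 2 → best response Down.
Player 2 against Up: payoffs -1, 8, -2, 3 → best response CL.
Player 2 against Middle: payoffs 1, 7, 0, -2 → best response CL.
Player 2 against Down: payoffs 1, 0, -4, -1 → best response L.
No profile is a mutual best response for all players.

This game has no pure Nash equilibrium.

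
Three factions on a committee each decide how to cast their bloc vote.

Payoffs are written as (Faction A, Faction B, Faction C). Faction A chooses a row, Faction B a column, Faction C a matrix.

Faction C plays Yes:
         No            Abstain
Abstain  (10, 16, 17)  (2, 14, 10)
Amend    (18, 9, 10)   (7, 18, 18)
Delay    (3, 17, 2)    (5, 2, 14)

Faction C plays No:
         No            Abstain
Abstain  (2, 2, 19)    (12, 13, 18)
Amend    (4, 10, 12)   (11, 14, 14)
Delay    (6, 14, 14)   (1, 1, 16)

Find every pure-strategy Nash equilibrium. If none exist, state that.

(Abstain, Abstain, No) and (Amend, Abstain, Yes) and (Delay, No, No)

Mark each player's best response to every combination of opponents' strategies; a profile where every player is best-responding is a pure Nash equilibrium.
Faction A against (No, Yes): payoffs 10, 18, 3 → best response Amend.
Faction A against (No, No): payoffs 2, 4, 6 → best response Delay.
Faction A against (Abstain, Yes): payoffs 2, 7, 5 → best response Amend.
Faction A against (Abstain, No): payoffs 12, 11, 1 → best response Abstain.
Faction B against (Abstain, Yes): payoffs 16, 14 → best response No.
Faction B against (Abstain, No): payoffs 2, 13 → best response Abstain.
Faction B against (Amend, Yes): payoffs 9, 18 → best response Abstain.
Faction B against (Amend, No): payoffs 10, 14 → best response Abstain.
Faction B against (Delay, Yes): payoffs 17, 2 → best response No.
Faction B against (Delay, No): payoffs 14, 1 → best response No.
Faction C against (Abstain, No): payoffs 17, 19 → best response No.
Faction C against (Abstain, Abstain): payoffs 10, 18 → best response No.
Faction C against (Amend, No): payoffs 10, 12 → best response No.
Faction C against (Amend, Abstain): payoffs 18, 14 → best response Yes.
Faction C against (Delay, No): payoffs 2, 14 → best response No.
Faction C against (Delay, Abstain): payoffs 14, 16 → best response No.
Mutual best responses: (Abstain, Abstain, No); (Amend, Abstain, Yes); (Delay, No, No).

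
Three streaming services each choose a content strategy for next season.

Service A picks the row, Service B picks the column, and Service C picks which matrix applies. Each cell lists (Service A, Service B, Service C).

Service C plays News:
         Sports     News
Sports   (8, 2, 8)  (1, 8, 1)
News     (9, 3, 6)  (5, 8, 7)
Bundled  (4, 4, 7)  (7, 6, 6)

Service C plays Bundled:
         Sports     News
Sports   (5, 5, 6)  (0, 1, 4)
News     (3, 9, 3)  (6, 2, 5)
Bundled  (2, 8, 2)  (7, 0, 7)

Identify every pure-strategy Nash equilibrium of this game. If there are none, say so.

Service A against (Sports, News): payoffs 8, 9, 4 → best response News.
Service A against (Sports, Bundled): payoffs 5, 3, 2 → best response Sports.
Service A against (News, News): payoffs 1, 5, 7 → best response Bundled.
Service A against (News, Bundled): payoffs 0, 6, 7 → best response Bundled.
Service B against (Sports, News): payoffs 2, 8 → best response News.
Service B against (Sports, Bundled): payoffs 5, 1 → best response Sports.
Service B against (News, News): payoffs 3, 8 → best response News.
Service B against (News, Bundled): payoffs 9, 2 → best response Sports.
Service B against (Bundled, News): payoffs 4, 6 → best response News.
Service B against (Bundled, Bundled): payoffs 8, 0 → best response Sports.
Service C against (Sports, Sports): payoffs 8, 6 → best response News.
Service C against (Sports, News): payoffs 1, 4 → best response Bundled.
Service C against (News, Sports): payoffs 6, 3 → best response News.
Service C against (News, News): payoffs 7, 5 → best response News.
Service C against (Bundled, Sports): payoffs 7, 2 → best response News.
Service C against (Bundled, News): payoffs 6, 7 → best response Bundled.
No profile is a mutual best response for all players.

There is no pure-strategy Nash equilibrium.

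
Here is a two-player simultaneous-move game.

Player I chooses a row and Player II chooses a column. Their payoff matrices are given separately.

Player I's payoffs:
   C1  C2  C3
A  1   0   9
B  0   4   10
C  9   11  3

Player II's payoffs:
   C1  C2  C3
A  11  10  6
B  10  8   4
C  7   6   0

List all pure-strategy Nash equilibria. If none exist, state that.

(C, C1)

For each strategy profile, look for a profitable unilateral deviation.
(A, C1): Player I can switch to C (1 → 9). Not NE.
(A, C2): Player I can switch to B (0 → 4). Not NE.
(A, C3): Player I can switch to B (9 → 10). Not NE.
(B, C1): Player I can switch to A (0 → 1). Not NE.
(B, C2): Player I can switch to C (4 → 11). Not NE.
(B, C3): Player II can switch to C1 (4 → 10). Not NE.
(C, C1): Player I gets 9, best alternative 1; Player II gets 7, best alternative 6. No profitable deviation — NE.
(The remaining 2 profiles each have a profitable deviation by the same check.)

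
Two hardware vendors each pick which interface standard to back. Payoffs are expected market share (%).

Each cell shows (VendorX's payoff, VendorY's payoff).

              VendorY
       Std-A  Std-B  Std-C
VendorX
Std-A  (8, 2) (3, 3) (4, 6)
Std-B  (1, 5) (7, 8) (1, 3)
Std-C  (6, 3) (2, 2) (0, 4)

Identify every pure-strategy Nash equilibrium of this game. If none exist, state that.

Pure-strategy Nash equilibria: (Std-A, Std-C), (Std-B, Std-B)

VendorX against Std-A: payoffs 8, 1, 6 → best response Std-A.
VendorX against Std-B: payoffs 3, 7, 2 → best response Std-B.
VendorX against Std-C: payoffs 4, 1, 0 → best response Std-A.
VendorY against Std-A: payoffs 2, 3, 6 → best response Std-C.
VendorY against Std-B: payoffs 5, 8, 3 → best response Std-B.
VendorY against Std-C: payoffs 3, 2, 4 → best response Std-C.
Mutual best responses: (Std-A, Std-C); (Std-B, Std-B).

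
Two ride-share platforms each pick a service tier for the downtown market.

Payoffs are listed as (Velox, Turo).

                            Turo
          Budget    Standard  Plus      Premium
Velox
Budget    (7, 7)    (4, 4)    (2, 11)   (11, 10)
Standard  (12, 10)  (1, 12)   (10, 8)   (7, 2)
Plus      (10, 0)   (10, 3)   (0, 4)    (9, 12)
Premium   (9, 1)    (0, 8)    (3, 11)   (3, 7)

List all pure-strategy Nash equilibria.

There is no pure-strategy Nash equilibrium.

For each player, find the best response to each opponent profile; mutual best responses are the pure NE.
Velox against Budget: payoffs 7, 12, 10, 9 → best response Standard.
Velox against Standard: payoffs 4, 1, 10, 0 → best response Plus.
Velox against Plus: payoffs 2, 10, 0, 3 → best response Standard.
Velox against Premium: payoffs 11, 7, 9, 3 → best response Budget.
Turo against Budget: payoffs 7, 4, 11, 10 → best response Plus.
Turo against Standard: payoffs 10, 12, 8, 2 → best response Standard.
Turo against Plus: payoffs 0, 3, 4, 12 → best response Premium.
Turo against Premium: payoffs 1, 8, 11, 7 → best response Plus.
No profile is a mutual best response for all players.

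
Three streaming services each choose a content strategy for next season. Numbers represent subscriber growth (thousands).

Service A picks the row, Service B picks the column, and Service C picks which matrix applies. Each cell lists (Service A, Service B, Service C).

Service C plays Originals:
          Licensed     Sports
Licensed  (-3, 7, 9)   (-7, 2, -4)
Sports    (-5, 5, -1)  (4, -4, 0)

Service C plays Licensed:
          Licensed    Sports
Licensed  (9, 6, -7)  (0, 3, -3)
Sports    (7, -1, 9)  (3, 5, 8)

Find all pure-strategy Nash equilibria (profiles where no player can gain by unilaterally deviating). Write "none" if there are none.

(Licensed, Licensed, Originals): Service A gets -3, best alternative -5; Service B gets 7, best alternative 2; Service C gets 9, best alternative -7. No profitable deviation — NE.
(Licensed, Licensed, Licensed): Service C can switch to Originals (-7 → 9). Not NE.
(Licensed, Sports, Originals): Service A can switch to Sports (-7 → 4). Not NE.
(Licensed, Sports, Licensed): Service A can switch to Sports (0 → 3). Not NE.
(Sports, Licensed, Originals): Service A can switch to Licensed (-5 → -3). Not NE.
(Sports, Licensed, Licensed): Service A can switch to Licensed (7 → 9). Not NE.
(Sports, Sports, Originals): Service B can switch to Licensed (-4 → 5). Not NE.
(Sports, Sports, Licensed): Service A gets 3, best alternative 0; Service B gets 5, best alternative -1; Service C gets 8, best alternative 0. No profitable deviation — NE.

(Licensed, Licensed, Originals), (Sports, Sports, Licensed)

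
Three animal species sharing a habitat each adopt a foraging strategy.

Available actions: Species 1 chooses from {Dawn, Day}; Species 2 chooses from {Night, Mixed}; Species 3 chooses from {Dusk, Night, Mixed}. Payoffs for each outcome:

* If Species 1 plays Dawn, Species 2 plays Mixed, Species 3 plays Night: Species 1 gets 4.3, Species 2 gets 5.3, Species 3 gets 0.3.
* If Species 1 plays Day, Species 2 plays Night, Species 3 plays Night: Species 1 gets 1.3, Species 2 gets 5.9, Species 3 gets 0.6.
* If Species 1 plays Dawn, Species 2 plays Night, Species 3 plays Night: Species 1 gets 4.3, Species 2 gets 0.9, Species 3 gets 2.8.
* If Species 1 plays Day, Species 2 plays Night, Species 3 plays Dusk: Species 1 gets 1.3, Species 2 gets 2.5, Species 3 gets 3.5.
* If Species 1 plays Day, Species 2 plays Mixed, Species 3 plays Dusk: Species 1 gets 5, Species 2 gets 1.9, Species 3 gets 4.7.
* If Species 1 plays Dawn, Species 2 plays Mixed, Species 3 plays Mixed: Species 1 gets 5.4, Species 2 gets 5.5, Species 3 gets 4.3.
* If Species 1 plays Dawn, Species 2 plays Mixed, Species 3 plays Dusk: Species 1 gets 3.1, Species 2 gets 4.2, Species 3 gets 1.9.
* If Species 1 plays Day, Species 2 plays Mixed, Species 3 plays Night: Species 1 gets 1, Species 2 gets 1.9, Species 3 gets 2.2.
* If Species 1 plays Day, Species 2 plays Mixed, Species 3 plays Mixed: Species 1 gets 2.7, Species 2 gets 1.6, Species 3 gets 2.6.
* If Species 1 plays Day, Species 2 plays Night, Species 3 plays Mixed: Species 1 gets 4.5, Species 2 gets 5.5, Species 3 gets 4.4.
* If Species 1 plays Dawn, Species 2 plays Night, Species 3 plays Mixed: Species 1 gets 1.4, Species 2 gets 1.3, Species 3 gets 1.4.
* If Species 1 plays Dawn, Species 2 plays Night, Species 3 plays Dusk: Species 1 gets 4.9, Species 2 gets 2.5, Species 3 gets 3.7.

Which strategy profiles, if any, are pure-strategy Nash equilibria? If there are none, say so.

(Dawn, Night, Dusk): Species 2 can switch to Mixed (2.5 → 4.2). Not NE.
(Dawn, Night, Night): Species 2 can switch to Mixed (0.9 → 5.3). Not NE.
(Dawn, Night, Mixed): Species 1 can switch to Day (1.4 → 4.5). Not NE.
(Dawn, Mixed, Dusk): Species 1 can switch to Day (3.1 → 5). Not NE.
(Dawn, Mixed, Night): Species 3 can switch to Dusk (0.3 → 1.9). Not NE.
(Dawn, Mixed, Mixed): Species 1 gets 5.4, best alternative 2.7; Species 2 gets 5.5, best alternative 1.3; Species 3 gets 4.3, best alternative 1.9. No profitable deviation — NE.
(Day, Night, Dusk): Species 1 can switch to Dawn (1.3 → 4.9). Not NE.
(Day, Night, Night): Species 1 can switch to Dawn (1.3 → 4.3). Not NE.
(Day, Night, Mixed): Species 1 gets 4.5, best alternative 1.4; Species 2 gets 5.5, best alternative 1.6; Species 3 gets 4.4, best alternative 3.5. No profitable deviation — NE.
(Day, Mixed, Dusk): Species 2 can switch to Night (1.9 → 2.5). Not NE.
(Day, Mixed, Night): Species 1 can switch to Dawn (1 → 4.3). Not NE.
(Day, Mixed, Mixed): Species 1 can switch to Dawn (2.7 → 5.4). Not NE.

Pure-strategy Nash equilibria: (Dawn, Mixed, Mixed); (Day, Night, Mixed)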